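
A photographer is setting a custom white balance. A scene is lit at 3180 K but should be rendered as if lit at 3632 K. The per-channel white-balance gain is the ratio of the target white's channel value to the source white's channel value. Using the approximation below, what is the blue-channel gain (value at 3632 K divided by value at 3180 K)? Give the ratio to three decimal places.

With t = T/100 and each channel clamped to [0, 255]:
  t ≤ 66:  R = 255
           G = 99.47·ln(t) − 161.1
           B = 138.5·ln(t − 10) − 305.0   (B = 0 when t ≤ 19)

1.214

At 3180 K (t = 31.8):
  B = 138.5·ln(31.8 − 10) − 305.0 = 138.5·ln 21.8 − 305.0 = 138.5·3.0819 − 305.0 = 121.845.
At 3632 K (t = 36.32):
  B = 138.5·ln(36.32 − 10) − 305.0 = 138.5·ln 26.32 − 305.0 = 138.5·3.2703 − 305.0 = 147.941.
Gain = 147.941 / 121.845 = 1.2142 → 1.214.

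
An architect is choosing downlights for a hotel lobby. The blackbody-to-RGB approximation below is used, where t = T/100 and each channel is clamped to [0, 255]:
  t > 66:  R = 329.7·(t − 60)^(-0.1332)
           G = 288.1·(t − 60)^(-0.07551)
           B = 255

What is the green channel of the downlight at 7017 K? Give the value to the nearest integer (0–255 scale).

242

t = 7017/100 = 70.17; the t > 66 branch applies.
G = 288.1·(70.17 − 60)^(-0.07551) = 288.1·10.17^(-0.07551) = 288.1·0.83934 = 241.813.
Rounded: 242.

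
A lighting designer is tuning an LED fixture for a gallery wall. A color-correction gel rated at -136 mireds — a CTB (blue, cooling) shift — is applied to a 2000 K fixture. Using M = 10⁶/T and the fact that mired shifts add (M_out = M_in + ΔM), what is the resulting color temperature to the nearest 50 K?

M_in = 10⁶/2000 = 500.00 mireds.
M_out = 500.00 + (-136) = 364.00 mireds.
T_out = 10⁶/364.00 = 2747.3 K → 2750 K.

2750 K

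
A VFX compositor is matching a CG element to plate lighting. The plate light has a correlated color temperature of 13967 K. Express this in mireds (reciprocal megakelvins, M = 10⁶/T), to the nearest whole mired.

M = 10⁶ / 13967 = 71.597 → 72 mireds.

72 mireds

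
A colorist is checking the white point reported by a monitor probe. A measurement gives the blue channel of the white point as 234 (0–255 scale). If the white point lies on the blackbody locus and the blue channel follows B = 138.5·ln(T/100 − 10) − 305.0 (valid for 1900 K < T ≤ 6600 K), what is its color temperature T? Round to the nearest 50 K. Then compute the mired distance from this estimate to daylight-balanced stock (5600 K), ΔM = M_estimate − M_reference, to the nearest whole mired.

ln(t − 10) = (234 + 305.0) / 138.5 = 3.8917.
t − 10 = e^3.8917 = 48.994, so t = 58.994.
T = 100·t = 5899 K → 5900 K to the nearest 50 K.
M_estimate = 10⁶/5900 = 169.49; M_reference = 10⁶/5600 = 178.57.
ΔM = 169.49 − 178.57 = -9.08 → -9 mireds.

-9 mireds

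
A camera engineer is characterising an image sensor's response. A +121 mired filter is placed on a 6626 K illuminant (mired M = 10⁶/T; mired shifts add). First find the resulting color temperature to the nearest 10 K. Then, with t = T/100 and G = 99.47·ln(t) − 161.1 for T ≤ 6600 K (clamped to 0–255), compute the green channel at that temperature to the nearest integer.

M_in = 10⁶/6626 = 150.92; M_out = 150.92 + (+121) = 271.92.
T_out = 10⁶/271.92 = 3677.5 K → 3680 K; t = 36.8.
G = 99.47·ln 36.8 − 161.1 = 99.47·3.6055 − 161.1 = 197.539.
Rounded: 198.

198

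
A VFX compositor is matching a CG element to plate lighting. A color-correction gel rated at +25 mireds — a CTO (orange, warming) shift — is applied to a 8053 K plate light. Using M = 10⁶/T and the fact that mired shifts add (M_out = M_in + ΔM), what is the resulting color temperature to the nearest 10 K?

M_in = 10⁶/8053 = 124.18 mireds.
M_out = 124.18 + (+25) = 149.18 mireds.
T_out = 10⁶/149.18 = 6703.4 K → 6700 K.

6700 K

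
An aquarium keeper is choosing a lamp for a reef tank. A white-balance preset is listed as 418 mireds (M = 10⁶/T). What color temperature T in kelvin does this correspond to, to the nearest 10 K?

T = 10⁶ / 418 = 2392.34 K → 2390 K.

2390 K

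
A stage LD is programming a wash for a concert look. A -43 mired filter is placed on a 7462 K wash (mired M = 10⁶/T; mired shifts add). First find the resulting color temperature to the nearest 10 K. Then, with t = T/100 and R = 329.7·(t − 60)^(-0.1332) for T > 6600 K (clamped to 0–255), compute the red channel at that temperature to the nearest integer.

M_in = 10⁶/7462 = 134.01; M_out = 134.01 + (-43) = 91.01.
T_out = 10⁶/91.01 = 10987.5 K → 10990 K; t = 109.9.
R = 329.7·(109.9 − 60)^(-0.1332) = 329.7·49.9^(-0.1332) = 329.7·0.59404 = 195.854.
Rounded: 196.

196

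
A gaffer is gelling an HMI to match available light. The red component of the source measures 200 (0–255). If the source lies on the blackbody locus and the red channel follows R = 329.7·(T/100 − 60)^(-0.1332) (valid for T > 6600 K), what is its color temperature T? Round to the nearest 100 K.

10300 K

(t − 60)^(-0.1332) = 200/329.7 = 0.60661.
t − 60 = 0.60661^(1/-0.1332) = 0.60661^(-7.508) = 42.638, so t = 102.638.
T = 100·t = 10264 K → 10300 K to the nearest 100 K.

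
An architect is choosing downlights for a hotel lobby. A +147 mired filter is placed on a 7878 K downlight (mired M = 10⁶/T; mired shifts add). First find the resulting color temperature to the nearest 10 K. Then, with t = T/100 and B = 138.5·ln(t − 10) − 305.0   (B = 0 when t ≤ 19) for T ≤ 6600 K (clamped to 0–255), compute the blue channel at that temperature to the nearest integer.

M_in = 10⁶/7878 = 126.94; M_out = 126.94 + (+147) = 273.94.
T_out = 10⁶/273.94 = 3650.5 K → 3650 K; t = 36.5.
B = 138.5·ln(36.5 − 10) − 305.0 = 138.5·ln 26.5 − 305.0 = 138.5·3.2771 − 305.0 = 148.885.
Rounded: 149.

149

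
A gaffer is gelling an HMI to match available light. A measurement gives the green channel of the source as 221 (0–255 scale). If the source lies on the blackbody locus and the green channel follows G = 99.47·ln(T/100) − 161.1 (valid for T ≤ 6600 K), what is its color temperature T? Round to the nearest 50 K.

4650 K

ln t = (221 + 161.1) / 99.47 = 3.8414.
t = e^3.8414 = 46.589.
T = 100·t = 4659 K → 4650 K to the nearest 50 K.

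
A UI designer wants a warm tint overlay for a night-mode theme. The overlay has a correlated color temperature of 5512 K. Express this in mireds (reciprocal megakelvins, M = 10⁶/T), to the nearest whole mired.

181 mireds

M = 10⁶ / 5512 = 181.422 → 181 mireds.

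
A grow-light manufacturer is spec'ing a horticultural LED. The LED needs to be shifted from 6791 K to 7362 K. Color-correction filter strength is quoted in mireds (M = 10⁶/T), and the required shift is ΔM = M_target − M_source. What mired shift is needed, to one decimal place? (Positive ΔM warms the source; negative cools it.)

M_source = 10⁶/6791 = 147.254; M_target = 10⁶/7362 = 135.833.
ΔM = 135.833 − 147.254 = -11.421 → -11.4 mireds, a cooling shift.

-11.4 mireds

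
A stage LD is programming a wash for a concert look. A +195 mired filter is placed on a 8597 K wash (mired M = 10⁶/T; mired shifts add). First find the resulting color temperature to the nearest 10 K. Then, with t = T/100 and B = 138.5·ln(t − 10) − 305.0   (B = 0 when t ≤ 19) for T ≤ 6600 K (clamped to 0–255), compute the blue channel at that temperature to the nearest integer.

M_in = 10⁶/8597 = 116.32; M_out = 116.32 + (+195) = 311.32.
T_out = 10⁶/311.32 = 3212.1 K → 3210 K; t = 32.1.
B = 138.5·ln(32.1 − 10) − 305.0 = 138.5·ln 22.1 − 305.0 = 138.5·3.0956 − 305.0 = 123.737.
Rounded: 124.

124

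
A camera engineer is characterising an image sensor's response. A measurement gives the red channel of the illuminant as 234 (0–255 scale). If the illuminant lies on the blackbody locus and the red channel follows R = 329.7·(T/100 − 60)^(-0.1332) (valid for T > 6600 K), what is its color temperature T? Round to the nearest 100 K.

(t − 60)^(-0.1332) = 234/329.7 = 0.70974.
t − 60 = 0.70974^(1/-0.1332) = 0.70974^(-7.508) = 13.119, so t = 73.119.
T = 100·t = 7312 K → 7300 K to the nearest 100 K.

7300 K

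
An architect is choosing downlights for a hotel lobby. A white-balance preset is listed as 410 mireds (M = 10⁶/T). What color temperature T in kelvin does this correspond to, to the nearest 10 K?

2440 K

T = 10⁶ / 410 = 2439.02 K → 2440 K.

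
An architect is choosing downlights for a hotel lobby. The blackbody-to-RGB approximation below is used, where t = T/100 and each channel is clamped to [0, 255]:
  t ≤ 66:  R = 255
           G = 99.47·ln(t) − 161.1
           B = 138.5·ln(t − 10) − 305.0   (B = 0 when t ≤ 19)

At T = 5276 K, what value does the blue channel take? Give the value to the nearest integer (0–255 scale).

t = 5276/100 = 52.76; the t ≤ 66 branch applies.
B = 138.5·ln(52.76 − 10) − 305.0 = 138.5·ln 42.76 − 305.0 = 138.5·3.7556 − 305.0 = 215.151.
Rounded: 215.

215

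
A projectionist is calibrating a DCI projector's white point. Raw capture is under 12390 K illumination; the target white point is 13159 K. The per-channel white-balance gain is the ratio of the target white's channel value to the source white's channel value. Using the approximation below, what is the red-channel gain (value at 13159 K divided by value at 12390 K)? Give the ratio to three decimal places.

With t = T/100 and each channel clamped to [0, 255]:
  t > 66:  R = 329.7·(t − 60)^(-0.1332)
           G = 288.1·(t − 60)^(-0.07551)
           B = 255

At 12390 K (t = 123.9):
  R = 329.7·(123.9 − 60)^(-0.1332) = 329.7·63.9^(-0.1332) = 329.7·0.57479 = 189.507.
At 13159 K (t = 131.59):
  R = 329.7·(131.59 − 60)^(-0.1332) = 329.7·71.59^(-0.1332) = 329.7·0.56615 = 186.661.
Gain = 186.661 / 189.507 = 0.9850 → 0.985.

0.985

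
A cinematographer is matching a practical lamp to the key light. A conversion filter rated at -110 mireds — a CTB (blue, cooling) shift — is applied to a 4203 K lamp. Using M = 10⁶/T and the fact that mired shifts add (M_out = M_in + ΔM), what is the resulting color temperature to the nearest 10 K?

7820 K

M_in = 10⁶/4203 = 237.93 mireds.
M_out = 237.93 + (-110) = 127.93 mireds.
T_out = 10⁶/127.93 = 7817.1 K → 7820 K.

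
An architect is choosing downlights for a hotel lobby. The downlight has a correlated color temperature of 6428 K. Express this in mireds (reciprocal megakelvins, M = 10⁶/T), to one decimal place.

155.6 mireds

M = 10⁶ / 6428 = 155.569 → 155.6 mireds.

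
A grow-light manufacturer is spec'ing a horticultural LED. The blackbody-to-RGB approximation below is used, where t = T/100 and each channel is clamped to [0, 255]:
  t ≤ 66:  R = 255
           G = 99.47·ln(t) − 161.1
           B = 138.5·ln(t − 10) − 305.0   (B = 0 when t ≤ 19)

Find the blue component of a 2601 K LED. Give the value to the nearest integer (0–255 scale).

79

t = 2601/100 = 26.01; the t ≤ 66 branch applies.
B = 138.5·ln(26.01 − 10) − 305.0 = 138.5·ln 16.01 − 305.0 = 138.5·2.7732 − 305.0 = 79.090.
Rounded: 79.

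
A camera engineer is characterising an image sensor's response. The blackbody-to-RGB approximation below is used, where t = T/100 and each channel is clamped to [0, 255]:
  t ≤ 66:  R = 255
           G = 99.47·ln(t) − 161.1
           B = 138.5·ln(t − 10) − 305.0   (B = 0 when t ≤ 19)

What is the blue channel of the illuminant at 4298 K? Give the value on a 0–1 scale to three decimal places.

0.703

t = 4298/100 = 42.98; the t ≤ 66 branch applies.
B = 138.5·ln(42.98 − 10) − 305.0 = 138.5·ln 32.98 − 305.0 = 138.5·3.4959 − 305.0 = 179.182.
On a 0–1 scale: 179.182/255 = 0.7027 → 0.703.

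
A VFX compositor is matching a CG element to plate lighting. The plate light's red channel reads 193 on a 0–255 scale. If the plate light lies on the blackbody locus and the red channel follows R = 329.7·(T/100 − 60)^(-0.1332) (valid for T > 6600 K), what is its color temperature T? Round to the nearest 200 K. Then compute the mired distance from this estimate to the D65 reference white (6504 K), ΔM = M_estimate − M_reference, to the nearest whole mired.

-68 mireds

(t − 60)^(-0.1332) = 193/329.7 = 0.58538.
t − 60 = 0.58538^(1/-0.1332) = 0.58538^(-7.508) = 55.713, so t = 115.713.
T = 100·t = 11571 K → 11600 K to the nearest 200 K.
M_estimate = 10⁶/11600 = 86.21; M_reference = 10⁶/6504 = 153.75.
ΔM = 86.21 − 153.75 = -67.54 → -68 mireds.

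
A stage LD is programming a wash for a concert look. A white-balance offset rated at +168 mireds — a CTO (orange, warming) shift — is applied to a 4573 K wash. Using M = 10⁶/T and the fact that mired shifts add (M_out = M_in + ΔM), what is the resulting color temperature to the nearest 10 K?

M_in = 10⁶/4573 = 218.67 mireds.
M_out = 218.67 + (+168) = 386.67 mireds.
T_out = 10⁶/386.67 = 2586.2 K → 2590 K.

2590 K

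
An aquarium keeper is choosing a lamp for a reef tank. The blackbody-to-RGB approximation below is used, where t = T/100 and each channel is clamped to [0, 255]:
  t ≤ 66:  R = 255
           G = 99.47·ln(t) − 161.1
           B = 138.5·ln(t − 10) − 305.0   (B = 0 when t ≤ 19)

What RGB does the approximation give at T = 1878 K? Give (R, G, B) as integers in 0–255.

(255, 131, 0)

t = 1878/100 = 18.78; the t ≤ 66 branch applies.
R = 255 by definition for t ≤ 66.
G = 99.47·ln 18.78 − 161.1 = 99.47·2.9328 − 161.1 = 130.625.
t = 18.78 ≤ 19, so B = 0.
Rounded: (255, 131, 0).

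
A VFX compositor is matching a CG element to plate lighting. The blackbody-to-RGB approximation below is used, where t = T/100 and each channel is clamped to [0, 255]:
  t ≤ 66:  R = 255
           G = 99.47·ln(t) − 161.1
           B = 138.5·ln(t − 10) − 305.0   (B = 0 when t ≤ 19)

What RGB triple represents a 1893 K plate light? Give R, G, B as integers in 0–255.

R=255, G=131, B=0

t = 1893/100 = 18.93; the t ≤ 66 branch applies.
R = 255 by definition for t ≤ 66.
G = 99.47·ln 18.93 − 161.1 = 99.47·2.9407 − 161.1 = 131.416.
t = 18.93 ≤ 19, so B = 0.
Rounded: (255, 131, 0).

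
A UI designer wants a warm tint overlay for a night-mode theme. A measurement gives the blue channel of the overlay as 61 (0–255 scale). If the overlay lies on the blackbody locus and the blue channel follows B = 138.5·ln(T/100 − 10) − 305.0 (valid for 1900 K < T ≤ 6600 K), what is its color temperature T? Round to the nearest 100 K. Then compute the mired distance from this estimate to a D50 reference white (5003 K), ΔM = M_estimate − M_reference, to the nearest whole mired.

+217 mireds

ln(t − 10) = (61 + 305.0) / 138.5 = 2.6426.
t − 10 = e^2.6426 = 14.050, so t = 24.050.
T = 100·t = 2405 K → 2400 K to the nearest 100 K.
M_estimate = 10⁶/2400 = 416.67; M_reference = 10⁶/5003 = 199.88.
ΔM = 416.67 − 199.88 = 216.79 → +217 mireds.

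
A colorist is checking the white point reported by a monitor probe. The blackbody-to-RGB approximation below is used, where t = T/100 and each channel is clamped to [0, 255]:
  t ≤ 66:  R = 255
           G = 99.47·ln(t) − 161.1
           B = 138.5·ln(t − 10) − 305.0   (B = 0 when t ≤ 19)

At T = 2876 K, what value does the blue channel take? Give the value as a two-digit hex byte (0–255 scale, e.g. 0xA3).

0x65

t = 2876/100 = 28.76; the t ≤ 66 branch applies.
B = 138.5·ln(28.76 − 10) − 305.0 = 138.5·ln 18.76 − 305.0 = 138.5·2.9317 − 305.0 = 101.044.
Rounded: 101; in hex, 0x65.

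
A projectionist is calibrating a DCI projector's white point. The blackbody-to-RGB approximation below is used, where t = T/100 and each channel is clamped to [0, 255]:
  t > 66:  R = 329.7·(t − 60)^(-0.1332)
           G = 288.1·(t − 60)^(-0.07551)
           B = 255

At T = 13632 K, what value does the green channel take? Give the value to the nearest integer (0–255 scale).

208

t = 13632/100 = 136.32; the t > 66 branch applies.
G = 288.1·(136.32 − 60)^(-0.07551) = 288.1·76.32^(-0.07551) = 288.1·0.72085 = 207.675.
Rounded: 208.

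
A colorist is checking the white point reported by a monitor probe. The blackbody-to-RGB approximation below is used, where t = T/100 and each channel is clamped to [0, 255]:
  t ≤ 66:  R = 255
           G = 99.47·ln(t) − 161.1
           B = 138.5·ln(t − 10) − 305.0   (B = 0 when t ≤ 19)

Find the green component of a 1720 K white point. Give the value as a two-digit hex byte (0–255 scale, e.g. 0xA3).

t = 1720/100 = 17.2; the t ≤ 66 branch applies.
G = 99.47·ln 17.2 − 161.1 = 99.47·2.8449 − 161.1 = 121.883.
Rounded: 122; in hex, 0x7A.

0x7A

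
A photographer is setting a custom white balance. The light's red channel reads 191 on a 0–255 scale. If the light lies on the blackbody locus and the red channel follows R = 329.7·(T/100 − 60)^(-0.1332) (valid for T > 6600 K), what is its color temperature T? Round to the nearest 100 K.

(t − 60)^(-0.1332) = 191/329.7 = 0.57931.
t − 60 = 0.57931^(1/-0.1332) = 0.57931^(-7.508) = 60.245, so t = 120.245.
T = 100·t = 12025 K → 12000 K to the nearest 100 K.

12000 K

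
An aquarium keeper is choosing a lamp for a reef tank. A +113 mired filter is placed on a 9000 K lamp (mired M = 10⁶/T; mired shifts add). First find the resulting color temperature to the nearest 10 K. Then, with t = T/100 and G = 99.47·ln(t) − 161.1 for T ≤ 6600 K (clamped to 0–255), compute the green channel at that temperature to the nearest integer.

M_in = 10⁶/9000 = 111.11; M_out = 111.11 + (+113) = 224.11.
T_out = 10⁶/224.11 = 4462.1 K → 4460 K; t = 44.6.
G = 99.47·ln 44.6 − 161.1 = 99.47·3.7977 − 161.1 = 216.661.
Rounded: 217.

217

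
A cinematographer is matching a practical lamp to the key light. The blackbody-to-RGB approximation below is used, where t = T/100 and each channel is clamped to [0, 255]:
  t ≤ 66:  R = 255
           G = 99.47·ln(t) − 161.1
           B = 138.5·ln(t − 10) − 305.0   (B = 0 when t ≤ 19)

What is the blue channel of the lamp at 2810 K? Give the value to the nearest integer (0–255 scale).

t = 2810/100 = 28.1; the t ≤ 66 branch applies.
B = 138.5·ln(28.1 − 10) − 305.0 = 138.5·ln 18.1 − 305.0 = 138.5·2.8959 − 305.0 = 96.084.
Rounded: 96.

96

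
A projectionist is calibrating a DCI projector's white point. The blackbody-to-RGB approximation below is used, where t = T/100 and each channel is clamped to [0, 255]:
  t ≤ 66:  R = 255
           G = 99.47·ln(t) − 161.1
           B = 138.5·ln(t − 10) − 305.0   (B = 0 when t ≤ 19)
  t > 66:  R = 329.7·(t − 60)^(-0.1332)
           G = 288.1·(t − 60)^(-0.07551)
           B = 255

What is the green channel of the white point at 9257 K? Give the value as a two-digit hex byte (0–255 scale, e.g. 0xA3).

t = 9257/100 = 92.57; the t > 66 branch applies.
G = 288.1·(92.57 − 60)^(-0.07551) = 288.1·32.57^(-0.07551) = 288.1·0.76872 = 221.468.
Rounded: 221; in hex, 0xDD.

0xDD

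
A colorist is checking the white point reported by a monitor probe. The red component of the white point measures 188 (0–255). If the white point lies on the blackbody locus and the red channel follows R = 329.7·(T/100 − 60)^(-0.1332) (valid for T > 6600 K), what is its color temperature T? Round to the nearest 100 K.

12800 K

(t − 60)^(-0.1332) = 188/329.7 = 0.57022.
t − 60 = 0.57022^(1/-0.1332) = 0.57022^(-7.508) = 67.848, so t = 127.848.
T = 100·t = 12785 K → 12800 K to the nearest 100 K.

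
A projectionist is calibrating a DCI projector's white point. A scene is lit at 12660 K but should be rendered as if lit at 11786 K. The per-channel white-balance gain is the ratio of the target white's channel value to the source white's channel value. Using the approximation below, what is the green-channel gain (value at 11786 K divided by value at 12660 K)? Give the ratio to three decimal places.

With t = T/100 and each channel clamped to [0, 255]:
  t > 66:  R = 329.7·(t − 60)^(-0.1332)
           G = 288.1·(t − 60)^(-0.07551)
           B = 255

At 12660 K (t = 126.6):
  G = 288.1·(126.6 − 60)^(-0.07551) = 288.1·66.6^(-0.07551) = 288.1·0.72830 = 209.823.
At 11786 K (t = 117.86):
  G = 288.1·(117.86 − 60)^(-0.07551) = 288.1·57.86^(-0.07551) = 288.1·0.73608 = 212.064.
Gain = 212.064 / 209.823 = 1.0107 → 1.011.

1.011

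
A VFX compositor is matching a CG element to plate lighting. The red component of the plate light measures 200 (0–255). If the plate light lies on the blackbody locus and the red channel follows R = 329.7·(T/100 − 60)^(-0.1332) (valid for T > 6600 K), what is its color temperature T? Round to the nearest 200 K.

(t − 60)^(-0.1332) = 200/329.7 = 0.60661.
t − 60 = 0.60661^(1/-0.1332) = 0.60661^(-7.508) = 42.638, so t = 102.638.
T = 100·t = 10264 K → 10200 K to the nearest 200 K.

10200 K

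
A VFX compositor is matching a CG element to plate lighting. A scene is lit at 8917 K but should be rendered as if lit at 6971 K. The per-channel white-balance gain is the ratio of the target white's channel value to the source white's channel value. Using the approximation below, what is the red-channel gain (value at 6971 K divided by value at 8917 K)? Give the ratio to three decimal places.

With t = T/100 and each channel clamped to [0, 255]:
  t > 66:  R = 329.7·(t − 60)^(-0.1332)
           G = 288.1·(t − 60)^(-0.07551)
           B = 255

At 8917 K (t = 89.17):
  R = 329.7·(89.17 − 60)^(-0.1332) = 329.7·29.17^(-0.1332) = 329.7·0.63807 = 210.373.
At 6971 K (t = 69.71):
  R = 329.7·(69.71 − 60)^(-0.1332) = 329.7·9.71^(-0.1332) = 329.7·0.73876 = 243.569.
Gain = 243.569 / 210.373 = 1.1578 → 1.158.

1.158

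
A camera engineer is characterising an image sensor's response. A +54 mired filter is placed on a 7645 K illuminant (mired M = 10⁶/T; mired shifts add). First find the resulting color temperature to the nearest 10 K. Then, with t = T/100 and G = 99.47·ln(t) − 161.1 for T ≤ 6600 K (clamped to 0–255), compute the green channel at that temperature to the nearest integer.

M_in = 10⁶/7645 = 130.80; M_out = 130.80 + (+54) = 184.80.
T_out = 10⁶/184.80 = 5411.1 K → 5410 K; t = 54.1.
G = 99.47·ln 54.1 − 161.1 = 99.47·3.9908 − 161.1 = 235.868.
Rounded: 236.

236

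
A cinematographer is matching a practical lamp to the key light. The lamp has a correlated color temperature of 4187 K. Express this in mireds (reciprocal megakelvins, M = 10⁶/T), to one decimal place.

238.8 mireds

M = 10⁶ / 4187 = 238.834 → 238.8 mireds.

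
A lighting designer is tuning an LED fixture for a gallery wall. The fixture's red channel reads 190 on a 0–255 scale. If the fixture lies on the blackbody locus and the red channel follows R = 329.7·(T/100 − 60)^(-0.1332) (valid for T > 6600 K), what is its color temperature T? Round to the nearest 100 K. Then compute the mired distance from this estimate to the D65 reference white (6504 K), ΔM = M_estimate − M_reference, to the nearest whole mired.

(t − 60)^(-0.1332) = 190/329.7 = 0.57628.
t − 60 = 0.57628^(1/-0.1332) = 0.57628^(-7.508) = 62.667, so t = 122.667.
T = 100·t = 12267 K → 12300 K to the nearest 100 K.
M_estimate = 10⁶/12300 = 81.30; M_reference = 10⁶/6504 = 153.75.
ΔM = 81.30 − 153.75 = -72.45 → -72 mireds.

-72 mireds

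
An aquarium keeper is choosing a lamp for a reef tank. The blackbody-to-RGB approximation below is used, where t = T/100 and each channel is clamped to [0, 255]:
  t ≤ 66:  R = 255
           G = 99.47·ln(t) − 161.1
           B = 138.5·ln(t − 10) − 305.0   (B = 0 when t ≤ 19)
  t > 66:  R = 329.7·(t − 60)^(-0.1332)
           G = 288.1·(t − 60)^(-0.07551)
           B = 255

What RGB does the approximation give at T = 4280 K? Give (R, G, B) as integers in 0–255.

t = 4280/100 = 42.8; the t ≤ 66 branch applies.
R = 255 by definition for t ≤ 66.
G = 99.47·ln 42.8 − 161.1 = 99.47·3.7565 − 161.1 = 212.563.
B = 138.5·ln(42.8 − 10) − 305.0 = 138.5·ln 32.8 − 305.0 = 138.5·3.4904 − 305.0 = 178.424.
Rounded: (255, 213, 178).

(255, 213, 178)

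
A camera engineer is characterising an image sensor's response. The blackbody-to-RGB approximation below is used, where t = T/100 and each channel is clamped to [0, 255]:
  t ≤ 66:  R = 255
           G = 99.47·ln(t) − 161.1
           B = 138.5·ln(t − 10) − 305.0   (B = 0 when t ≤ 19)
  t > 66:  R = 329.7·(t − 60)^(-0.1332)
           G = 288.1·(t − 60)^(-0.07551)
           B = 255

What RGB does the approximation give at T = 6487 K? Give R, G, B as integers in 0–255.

t = 6487/100 = 64.87; the t ≤ 66 branch applies.
R = 255 by definition for t ≤ 66.
G = 99.47·ln 64.87 − 161.1 = 99.47·4.1724 − 161.1 = 253.927.
B = 138.5·ln(64.87 − 10) − 305.0 = 138.5·ln 54.87 − 305.0 = 138.5·4.0050 − 305.0 = 249.688.
Rounded: (255, 254, 250).

R=255, G=254, B=250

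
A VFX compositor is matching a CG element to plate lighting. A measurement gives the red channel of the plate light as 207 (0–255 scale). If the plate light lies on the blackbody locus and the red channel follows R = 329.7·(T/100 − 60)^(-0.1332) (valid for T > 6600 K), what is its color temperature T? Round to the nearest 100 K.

(t − 60)^(-0.1332) = 207/329.7 = 0.62784.
t − 60 = 0.62784^(1/-0.1332) = 0.62784^(-7.508) = 32.933, so t = 92.933.
T = 100·t = 9293 K → 9300 K to the nearest 100 K.

9300 K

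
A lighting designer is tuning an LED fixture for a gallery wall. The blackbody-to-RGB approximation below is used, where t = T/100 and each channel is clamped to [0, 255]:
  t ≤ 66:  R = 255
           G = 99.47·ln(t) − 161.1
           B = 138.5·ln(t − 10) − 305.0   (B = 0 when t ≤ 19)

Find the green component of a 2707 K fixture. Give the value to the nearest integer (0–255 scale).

t = 2707/100 = 27.07; the t ≤ 66 branch applies.
G = 99.47·ln 27.07 − 161.1 = 99.47·3.2984 − 161.1 = 166.994.
Rounded: 167.

167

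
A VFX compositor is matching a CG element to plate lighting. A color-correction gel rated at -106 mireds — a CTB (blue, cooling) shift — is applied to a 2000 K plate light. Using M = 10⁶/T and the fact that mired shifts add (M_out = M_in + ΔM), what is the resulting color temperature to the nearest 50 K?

2550 K

M_in = 10⁶/2000 = 500.00 mireds.
M_out = 500.00 + (-106) = 394.00 mireds.
T_out = 10⁶/394.00 = 2538.1 K → 2550 K.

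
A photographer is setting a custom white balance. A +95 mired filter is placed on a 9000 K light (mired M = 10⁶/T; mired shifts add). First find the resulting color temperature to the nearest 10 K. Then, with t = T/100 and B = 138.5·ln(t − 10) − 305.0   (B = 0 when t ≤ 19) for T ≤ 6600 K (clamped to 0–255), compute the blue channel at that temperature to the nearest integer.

201

M_in = 10⁶/9000 = 111.11; M_out = 111.11 + (+95) = 206.11.
T_out = 10⁶/206.11 = 4851.8 K → 4850 K; t = 48.5.
B = 138.5·ln(48.5 − 10) − 305.0 = 138.5·ln 38.5 − 305.0 = 138.5·3.6507 − 305.0 = 200.616.
Rounded: 201.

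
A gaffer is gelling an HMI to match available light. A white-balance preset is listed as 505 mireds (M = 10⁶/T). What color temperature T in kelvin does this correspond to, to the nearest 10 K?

1980 K

T = 10⁶ / 505 = 1980.20 K → 1980 K.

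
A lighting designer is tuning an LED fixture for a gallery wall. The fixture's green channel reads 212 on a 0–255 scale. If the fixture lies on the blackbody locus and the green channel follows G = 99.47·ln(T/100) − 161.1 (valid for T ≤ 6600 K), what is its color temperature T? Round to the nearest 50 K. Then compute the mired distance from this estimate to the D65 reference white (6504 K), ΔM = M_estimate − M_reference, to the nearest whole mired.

+82 mireds

ln t = (212 + 161.1) / 99.47 = 3.7509.
t = e^3.7509 = 42.559.
T = 100·t = 4256 K → 4250 K to the nearest 50 K.
M_estimate = 10⁶/4250 = 235.29; M_reference = 10⁶/6504 = 153.75.
ΔM = 235.29 − 153.75 = 81.54 → +82 mireds.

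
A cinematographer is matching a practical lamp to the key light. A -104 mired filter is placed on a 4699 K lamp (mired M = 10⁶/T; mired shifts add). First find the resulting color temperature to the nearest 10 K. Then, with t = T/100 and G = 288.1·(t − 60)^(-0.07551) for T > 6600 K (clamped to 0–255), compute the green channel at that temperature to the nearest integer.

222

M_in = 10⁶/4699 = 212.81; M_out = 212.81 + (-104) = 108.81.
T_out = 10⁶/108.81 = 9190.2 K → 9190 K; t = 91.9.
G = 288.1·(91.9 − 60)^(-0.07551) = 288.1·31.9^(-0.07551) = 288.1·0.76993 = 221.816.
Rounded: 222.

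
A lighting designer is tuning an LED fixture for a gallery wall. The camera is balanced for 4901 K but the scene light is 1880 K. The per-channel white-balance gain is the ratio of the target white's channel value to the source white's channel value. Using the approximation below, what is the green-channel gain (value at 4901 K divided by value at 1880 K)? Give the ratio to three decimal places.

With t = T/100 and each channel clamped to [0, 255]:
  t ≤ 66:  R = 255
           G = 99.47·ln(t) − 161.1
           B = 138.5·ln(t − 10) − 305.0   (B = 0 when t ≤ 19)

At 1880 K (t = 18.8):
  G = 99.47·ln 18.8 − 161.1 = 99.47·2.9339 − 161.1 = 130.731.
At 4901 K (t = 49.01):
  G = 99.47·ln 49.01 − 161.1 = 99.47·3.8920 − 161.1 = 226.040.
Gain = 226.040 / 130.731 = 1.7290 → 1.729.

1.729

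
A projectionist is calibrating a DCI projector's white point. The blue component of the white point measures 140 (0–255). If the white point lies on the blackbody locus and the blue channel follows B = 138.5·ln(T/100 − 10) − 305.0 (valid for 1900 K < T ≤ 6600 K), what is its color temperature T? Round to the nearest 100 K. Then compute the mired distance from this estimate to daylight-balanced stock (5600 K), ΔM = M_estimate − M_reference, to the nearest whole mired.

ln(t − 10) = (140 + 305.0) / 138.5 = 3.2130.
t − 10 = e^3.2130 = 24.853, so t = 34.853.
T = 100·t = 3485 K → 3500 K to the nearest 100 K.
M_estimate = 10⁶/3500 = 285.71; M_reference = 10⁶/5600 = 178.57.
ΔM = 285.71 − 178.57 = 107.14 → +107 mireds.

+107 mireds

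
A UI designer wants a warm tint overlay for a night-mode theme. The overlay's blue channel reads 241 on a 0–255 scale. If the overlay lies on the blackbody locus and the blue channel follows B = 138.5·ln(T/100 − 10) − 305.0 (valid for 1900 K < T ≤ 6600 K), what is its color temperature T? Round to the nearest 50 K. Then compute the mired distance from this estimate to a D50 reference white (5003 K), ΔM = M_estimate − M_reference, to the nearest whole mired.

ln(t − 10) = (241 + 305.0) / 138.5 = 3.9422.
t − 10 = e^3.9422 = 51.534, so t = 61.534.
T = 100·t = 6153 K → 6150 K to the nearest 50 K.
M_estimate = 10⁶/6150 = 162.60; M_reference = 10⁶/5003 = 199.88.
ΔM = 162.60 − 199.88 = -37.28 → -37 mireds.

-37 mireds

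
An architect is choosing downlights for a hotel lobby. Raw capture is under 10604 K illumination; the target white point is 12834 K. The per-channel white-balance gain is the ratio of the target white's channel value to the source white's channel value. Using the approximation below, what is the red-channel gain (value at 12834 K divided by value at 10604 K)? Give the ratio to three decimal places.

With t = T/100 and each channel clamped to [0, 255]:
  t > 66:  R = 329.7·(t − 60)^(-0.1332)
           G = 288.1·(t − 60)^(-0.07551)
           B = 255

0.949

At 10604 K (t = 106.04):
  R = 329.7·(106.04 − 60)^(-0.1332) = 329.7·46.04^(-0.1332) = 329.7·0.60044 = 197.965.
At 12834 K (t = 128.34):
  R = 329.7·(128.34 − 60)^(-0.1332) = 329.7·68.34^(-0.1332) = 329.7·0.56967 = 187.819.
Gain = 187.819 / 197.965 = 0.9487 → 0.949.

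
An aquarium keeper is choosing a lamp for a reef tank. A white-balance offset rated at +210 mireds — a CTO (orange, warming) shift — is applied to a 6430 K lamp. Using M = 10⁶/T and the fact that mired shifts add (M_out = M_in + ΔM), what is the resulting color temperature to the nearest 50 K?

2750 K

M_in = 10⁶/6430 = 155.52 mireds.
M_out = 155.52 + (+210) = 365.52 mireds.
T_out = 10⁶/365.52 = 2735.8 K → 2750 K.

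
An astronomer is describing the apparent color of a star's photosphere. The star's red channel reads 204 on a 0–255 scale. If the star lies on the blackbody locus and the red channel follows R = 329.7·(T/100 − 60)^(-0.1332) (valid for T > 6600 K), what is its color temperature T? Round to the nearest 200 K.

9600 K

(t − 60)^(-0.1332) = 204/329.7 = 0.61874.
t − 60 = 0.61874^(1/-0.1332) = 0.61874^(-7.508) = 36.748, so t = 96.748.
T = 100·t = 9675 K → 9600 K to the nearest 200 K.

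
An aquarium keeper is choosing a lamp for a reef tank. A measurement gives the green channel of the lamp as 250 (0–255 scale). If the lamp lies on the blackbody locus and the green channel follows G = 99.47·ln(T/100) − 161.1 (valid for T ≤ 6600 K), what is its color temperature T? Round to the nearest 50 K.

6250 K

ln t = (250 + 161.1) / 99.47 = 4.1329.
t = e^4.1329 = 62.359.
T = 100·t = 6236 K → 6250 K to the nearest 50 K.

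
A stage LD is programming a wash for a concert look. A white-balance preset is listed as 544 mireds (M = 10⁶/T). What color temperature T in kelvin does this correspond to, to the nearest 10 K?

T = 10⁶ / 544 = 1838.24 K → 1840 K.

1840 K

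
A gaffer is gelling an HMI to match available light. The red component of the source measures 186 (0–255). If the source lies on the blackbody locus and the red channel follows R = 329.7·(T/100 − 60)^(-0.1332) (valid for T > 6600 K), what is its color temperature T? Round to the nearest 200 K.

(t − 60)^(-0.1332) = 186/329.7 = 0.56415.
t − 60 = 0.56415^(1/-0.1332) = 0.56415^(-7.508) = 73.521, so t = 133.521.
T = 100·t = 13352 K → 13400 K to the nearest 200 K.

13400 K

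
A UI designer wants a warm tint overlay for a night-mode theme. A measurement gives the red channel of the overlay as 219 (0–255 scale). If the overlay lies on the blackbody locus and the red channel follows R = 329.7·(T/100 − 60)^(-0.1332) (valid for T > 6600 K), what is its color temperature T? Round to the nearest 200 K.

(t − 60)^(-0.1332) = 219/329.7 = 0.66424.
t − 60 = 0.66424^(1/-0.1332) = 0.66424^(-7.508) = 21.572, so t = 81.572.
T = 100·t = 8157 K → 8200 K to the nearest 200 K.

8200 K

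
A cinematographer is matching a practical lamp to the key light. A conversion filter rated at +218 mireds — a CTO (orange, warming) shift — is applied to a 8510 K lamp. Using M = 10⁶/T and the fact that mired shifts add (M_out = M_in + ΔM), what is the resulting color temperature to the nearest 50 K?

3000 K

M_in = 10⁶/8510 = 117.51 mireds.
M_out = 117.51 + (+218) = 335.51 mireds.
T_out = 10⁶/335.51 = 2980.5 K → 3000 K.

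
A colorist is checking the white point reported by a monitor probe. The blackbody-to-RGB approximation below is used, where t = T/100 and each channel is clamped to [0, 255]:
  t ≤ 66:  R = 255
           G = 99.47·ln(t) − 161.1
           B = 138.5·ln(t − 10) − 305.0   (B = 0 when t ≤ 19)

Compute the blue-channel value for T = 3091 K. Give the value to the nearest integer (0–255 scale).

116

t = 3091/100 = 30.91; the t ≤ 66 branch applies.
B = 138.5·ln(30.91 − 10) − 305.0 = 138.5·ln 20.91 − 305.0 = 138.5·3.0402 − 305.0 = 116.072.
Rounded: 116.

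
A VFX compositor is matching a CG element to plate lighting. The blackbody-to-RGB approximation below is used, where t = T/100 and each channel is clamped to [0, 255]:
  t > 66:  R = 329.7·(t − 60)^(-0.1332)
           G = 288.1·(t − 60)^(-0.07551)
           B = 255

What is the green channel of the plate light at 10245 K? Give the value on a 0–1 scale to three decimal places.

0.851

t = 10245/100 = 102.45; the t > 66 branch applies.
G = 288.1·(102.45 − 60)^(-0.07551) = 288.1·42.45^(-0.07551) = 288.1·0.75349 = 217.081.
On a 0–1 scale: 217.081/255 = 0.8513 → 0.851.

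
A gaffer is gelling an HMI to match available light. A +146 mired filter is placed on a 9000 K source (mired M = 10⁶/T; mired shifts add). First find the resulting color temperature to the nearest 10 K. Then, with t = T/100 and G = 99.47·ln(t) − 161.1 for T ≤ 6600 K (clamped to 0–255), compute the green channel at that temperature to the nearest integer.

M_in = 10⁶/9000 = 111.11; M_out = 111.11 + (+146) = 257.11.
T_out = 10⁶/257.11 = 3889.4 K → 3890 K; t = 38.9.
G = 99.47·ln 38.9 − 161.1 = 99.47·3.6610 − 161.1 = 203.059.
Rounded: 203.

203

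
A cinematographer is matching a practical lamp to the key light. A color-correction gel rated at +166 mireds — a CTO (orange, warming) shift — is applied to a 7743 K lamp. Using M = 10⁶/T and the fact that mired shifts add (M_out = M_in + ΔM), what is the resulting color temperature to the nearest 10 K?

3390 K

M_in = 10⁶/7743 = 129.15 mireds.
M_out = 129.15 + (+166) = 295.15 mireds.
T_out = 10⁶/295.15 = 3388.1 K → 3390 K.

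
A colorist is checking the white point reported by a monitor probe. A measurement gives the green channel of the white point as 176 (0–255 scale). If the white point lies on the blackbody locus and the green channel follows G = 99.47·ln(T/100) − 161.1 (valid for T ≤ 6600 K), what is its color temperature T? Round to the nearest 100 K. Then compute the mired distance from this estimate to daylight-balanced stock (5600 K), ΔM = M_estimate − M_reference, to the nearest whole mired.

ln t = (176 + 161.1) / 99.47 = 3.3890.
t = e^3.3890 = 29.635.
T = 100·t = 2964 K → 3000 K to the nearest 100 K.
M_estimate = 10⁶/3000 = 333.33; M_reference = 10⁶/5600 = 178.57.
ΔM = 333.33 − 178.57 = 154.76 → +155 mireds.

+155 mireds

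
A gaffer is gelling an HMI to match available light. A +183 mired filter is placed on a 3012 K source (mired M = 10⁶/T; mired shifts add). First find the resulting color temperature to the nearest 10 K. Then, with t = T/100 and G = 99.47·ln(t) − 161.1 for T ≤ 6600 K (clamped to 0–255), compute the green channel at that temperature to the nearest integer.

M_in = 10⁶/3012 = 332.01; M_out = 332.01 + (+183) = 515.01.
T_out = 10⁶/515.01 = 1941.7 K → 1940 K; t = 19.4.
G = 99.47·ln 19.4 − 161.1 = 99.47·2.9653 − 161.1 = 133.856.
Rounded: 134.

134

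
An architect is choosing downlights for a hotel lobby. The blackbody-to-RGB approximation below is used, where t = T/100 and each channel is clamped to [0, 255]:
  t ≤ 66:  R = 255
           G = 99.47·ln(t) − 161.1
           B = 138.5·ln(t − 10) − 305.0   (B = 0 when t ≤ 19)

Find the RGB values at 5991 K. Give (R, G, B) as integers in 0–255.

t = 5991/100 = 59.91; the t ≤ 66 branch applies.
R = 255 by definition for t ≤ 66.
G = 99.47·ln 59.91 − 161.1 = 99.47·4.0928 − 161.1 = 246.015.
B = 138.5·ln(59.91 − 10) − 305.0 = 138.5·ln 49.91 − 305.0 = 138.5·3.9102 − 305.0 = 236.566.
Rounded: (255, 246, 237).

(255, 246, 237)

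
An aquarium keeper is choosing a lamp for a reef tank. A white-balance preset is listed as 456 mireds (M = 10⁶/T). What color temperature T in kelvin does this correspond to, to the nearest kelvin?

2193 K

T = 10⁶ / 456 = 2192.98 K → 2193 K.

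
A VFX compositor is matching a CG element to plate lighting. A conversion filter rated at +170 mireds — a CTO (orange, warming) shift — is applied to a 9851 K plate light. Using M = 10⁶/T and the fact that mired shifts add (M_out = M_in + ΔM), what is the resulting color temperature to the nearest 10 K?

3680 K

M_in = 10⁶/9851 = 101.51 mireds.
M_out = 101.51 + (+170) = 271.51 mireds.
T_out = 10⁶/271.51 = 3683.1 K → 3680 K.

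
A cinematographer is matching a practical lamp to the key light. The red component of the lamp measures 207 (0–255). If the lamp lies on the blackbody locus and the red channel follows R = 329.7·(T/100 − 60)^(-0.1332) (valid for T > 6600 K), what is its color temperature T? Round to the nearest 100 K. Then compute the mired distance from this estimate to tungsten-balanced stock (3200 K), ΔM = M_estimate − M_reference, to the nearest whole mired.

(t − 60)^(-0.1332) = 207/329.7 = 0.62784.
t − 60 = 0.62784^(1/-0.1332) = 0.62784^(-7.508) = 32.933, so t = 92.933.
T = 100·t = 9293 K → 9300 K to the nearest 100 K.
M_estimate = 10⁶/9300 = 107.53; M_reference = 10⁶/3200 = 312.50.
ΔM = 107.53 − 312.50 = -204.97 → -205 mireds.

-205 mireds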